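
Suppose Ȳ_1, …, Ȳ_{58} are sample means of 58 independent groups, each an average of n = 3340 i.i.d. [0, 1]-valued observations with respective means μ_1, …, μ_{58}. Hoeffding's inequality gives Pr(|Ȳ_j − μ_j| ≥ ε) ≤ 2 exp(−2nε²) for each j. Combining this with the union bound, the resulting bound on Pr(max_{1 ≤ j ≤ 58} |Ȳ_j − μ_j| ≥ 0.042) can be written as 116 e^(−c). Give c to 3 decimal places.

Union bound over the 58 events: Pr(max_{1 ≤ j ≤ 58} |Ȳ_j − μ_j| ≥ 0.042) ≤ 58·2·exp(−2nε²) = 116 exp(−2·3340·0.042²).
So c = 2·3340·0.042² = 11.7835.

11.784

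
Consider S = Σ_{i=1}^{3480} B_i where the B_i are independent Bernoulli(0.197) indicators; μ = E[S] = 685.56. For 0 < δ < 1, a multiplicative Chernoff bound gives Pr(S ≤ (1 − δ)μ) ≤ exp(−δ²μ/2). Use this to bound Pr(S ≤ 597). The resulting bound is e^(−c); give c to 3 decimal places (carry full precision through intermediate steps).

Write 597 = (1 − δ)μ, so δ = 1 − 597/685.56 = 0.1291791…
Then the exponent is δ²μ/2 = (μ − 597)²/(2μ) = 5.720049.

5.720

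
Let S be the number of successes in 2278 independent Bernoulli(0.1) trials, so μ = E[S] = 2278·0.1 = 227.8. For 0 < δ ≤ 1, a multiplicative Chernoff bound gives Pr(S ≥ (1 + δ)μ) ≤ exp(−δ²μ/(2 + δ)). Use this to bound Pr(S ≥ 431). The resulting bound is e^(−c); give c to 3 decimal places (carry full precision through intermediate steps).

Write 431 = (1 + δ)μ, so δ = 431/227.8 − 1 = 0.8920105…
Then the exponent is δ²μ/(2 + δ) = (431 − μ)² / (μ·(2 + δ)) = 62.674924.

62.675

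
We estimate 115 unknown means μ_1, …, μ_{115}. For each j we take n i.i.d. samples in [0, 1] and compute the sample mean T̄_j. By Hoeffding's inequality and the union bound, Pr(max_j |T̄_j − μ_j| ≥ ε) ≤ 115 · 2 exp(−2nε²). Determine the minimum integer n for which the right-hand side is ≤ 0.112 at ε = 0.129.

Need 2·115·exp(−2nε²) ≤ 0.112, i.e. exp(−2nε²) ≤ 0.112/230.
So 2nε² ≥ ln(230/0.112) = 7.627336.
Hence n ≥ 7.627336/(2·0.129²) = 229.173.
The smallest integer n is 230.

230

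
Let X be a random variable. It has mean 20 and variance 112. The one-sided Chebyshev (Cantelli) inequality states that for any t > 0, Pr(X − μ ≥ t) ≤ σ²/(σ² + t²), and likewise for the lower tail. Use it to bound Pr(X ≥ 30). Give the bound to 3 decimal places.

Here σ² = 112 and t = 10, so σ² + t² = 212.
Cantelli's bound: 112/212 = 0.5283.

0.528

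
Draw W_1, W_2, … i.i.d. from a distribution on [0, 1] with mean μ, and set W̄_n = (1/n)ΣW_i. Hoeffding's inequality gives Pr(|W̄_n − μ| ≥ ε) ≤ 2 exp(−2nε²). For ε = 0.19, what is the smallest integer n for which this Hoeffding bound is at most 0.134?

38

Require 2·exp(−2nε²) ≤ 0.134, i.e. 2nε² ≥ ln(2/0.134) = 2.703063.
So n ≥ 2.703063 / (2·0.19²) = 37.439.
The smallest integer n is 38.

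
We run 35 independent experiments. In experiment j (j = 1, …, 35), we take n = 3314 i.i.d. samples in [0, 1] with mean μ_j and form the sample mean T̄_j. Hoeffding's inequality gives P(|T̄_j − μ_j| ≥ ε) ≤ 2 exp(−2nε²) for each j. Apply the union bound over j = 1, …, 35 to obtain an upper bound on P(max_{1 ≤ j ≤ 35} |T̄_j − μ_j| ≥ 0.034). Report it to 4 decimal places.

Per-experiment Hoeffding bound: 2·exp(−2·3314·0.034²) = 2·exp(−7.66197) = 0.00094076.
Union bound over 35 events: 35·0.00094076 = 0.03293.

0.0329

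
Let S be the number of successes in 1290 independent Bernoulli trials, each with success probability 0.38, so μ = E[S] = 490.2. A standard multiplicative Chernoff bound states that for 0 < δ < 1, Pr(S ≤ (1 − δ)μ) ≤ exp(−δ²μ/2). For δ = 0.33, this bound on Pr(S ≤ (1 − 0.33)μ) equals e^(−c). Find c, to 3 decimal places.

26.691

c = δ²μ/2 = 0.33²·490.2/2 = 26.6914.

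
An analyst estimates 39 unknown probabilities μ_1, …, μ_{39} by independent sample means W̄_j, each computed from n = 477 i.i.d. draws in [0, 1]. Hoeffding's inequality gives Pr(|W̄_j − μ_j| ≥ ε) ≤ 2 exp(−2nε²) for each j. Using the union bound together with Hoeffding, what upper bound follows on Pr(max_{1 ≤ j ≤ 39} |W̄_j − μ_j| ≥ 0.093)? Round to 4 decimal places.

Per-experiment Hoeffding bound: 2·exp(−2·477·0.093²) = 2·exp(−8.25115) = 0.00052192.
Union bound over 39 events: 39·0.00052192 = 0.02035.

0.0204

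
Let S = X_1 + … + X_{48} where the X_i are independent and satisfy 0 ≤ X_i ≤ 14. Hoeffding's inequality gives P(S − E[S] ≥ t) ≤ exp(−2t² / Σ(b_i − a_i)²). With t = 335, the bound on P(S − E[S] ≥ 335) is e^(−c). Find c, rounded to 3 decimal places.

Σ(b_i − a_i)² = 48·(14)² = 9408.
c = 2t²/9408 = 2·335²/9408 = 23.8574.

23.857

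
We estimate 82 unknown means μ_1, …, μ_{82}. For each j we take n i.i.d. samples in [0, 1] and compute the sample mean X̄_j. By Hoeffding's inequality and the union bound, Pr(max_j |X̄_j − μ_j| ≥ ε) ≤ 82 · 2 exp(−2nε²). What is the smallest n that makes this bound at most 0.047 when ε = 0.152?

177

Need 2·82·exp(−2nε²) ≤ 0.047, i.e. exp(−2nε²) ≤ 0.047/164.
So 2nε² ≥ ln(164/0.047) = 8.157474.
Hence n ≥ 8.157474/(2·0.152²) = 176.538.
The smallest integer n is 177.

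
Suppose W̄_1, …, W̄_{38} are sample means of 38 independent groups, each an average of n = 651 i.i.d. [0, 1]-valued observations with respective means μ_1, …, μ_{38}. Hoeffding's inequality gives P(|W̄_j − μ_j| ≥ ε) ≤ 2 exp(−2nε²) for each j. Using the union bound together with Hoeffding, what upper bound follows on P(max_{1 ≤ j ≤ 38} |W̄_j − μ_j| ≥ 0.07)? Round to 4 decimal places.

Per-experiment Hoeffding bound: 2·exp(−2·651·0.07²) = 2·exp(−6.37980) = 0.0033909.
Union bound over 38 events: 38·0.0033909 = 0.12886.

0.1289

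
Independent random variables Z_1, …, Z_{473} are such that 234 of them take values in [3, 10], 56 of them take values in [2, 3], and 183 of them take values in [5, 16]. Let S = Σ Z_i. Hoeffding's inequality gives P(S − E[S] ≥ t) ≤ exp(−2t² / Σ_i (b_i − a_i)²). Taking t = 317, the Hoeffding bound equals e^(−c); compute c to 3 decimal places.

5.970

Σ(b_i − a_i)² = 234·7² + 56·1² + 183·11² = 33665.
c = 2t² / 33665 = 2·317² / 33665 = 5.9699.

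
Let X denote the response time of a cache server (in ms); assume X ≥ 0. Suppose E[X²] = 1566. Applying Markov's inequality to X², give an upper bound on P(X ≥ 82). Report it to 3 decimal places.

Since X ≥ 0, the event {X ≥ 82} is the same as {X² ≥ 6724}.
Markov's inequality applied to X² gives P(X² ≥ 6724) ≤ E[X²]/6724 = 1566/6724 = 0.2329.

0.233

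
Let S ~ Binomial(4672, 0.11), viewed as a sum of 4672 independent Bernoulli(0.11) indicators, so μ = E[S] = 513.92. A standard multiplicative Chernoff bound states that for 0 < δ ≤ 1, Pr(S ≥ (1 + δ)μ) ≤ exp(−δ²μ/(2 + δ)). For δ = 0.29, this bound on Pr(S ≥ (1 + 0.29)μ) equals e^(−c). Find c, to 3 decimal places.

c = δ²μ/(2 + δ) = 0.29²·513.92/(2 + 0.29) = 18.8737.

18.874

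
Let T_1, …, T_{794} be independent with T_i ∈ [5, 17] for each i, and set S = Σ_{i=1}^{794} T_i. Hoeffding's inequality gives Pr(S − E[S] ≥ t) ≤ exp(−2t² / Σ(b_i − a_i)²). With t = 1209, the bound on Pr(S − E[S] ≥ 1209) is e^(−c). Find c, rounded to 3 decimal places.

25.568

Σ(b_i − a_i)² = 794·(12)² = 114336.
c = 2t²/114336 = 2·1209²/114336 = 25.5682.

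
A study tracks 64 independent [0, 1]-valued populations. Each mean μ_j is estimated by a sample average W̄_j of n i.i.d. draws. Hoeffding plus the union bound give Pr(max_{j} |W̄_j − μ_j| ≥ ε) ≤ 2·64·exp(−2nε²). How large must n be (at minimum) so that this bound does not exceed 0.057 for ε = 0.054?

1324

Need 2·64·exp(−2nε²) ≤ 0.057, i.e. exp(−2nε²) ≤ 0.057/128.
So 2nε² ≥ ln(128/0.057) = 7.716734.
Hence n ≥ 7.716734/(2·0.054²) = 1323.171.
The smallest integer n is 1324.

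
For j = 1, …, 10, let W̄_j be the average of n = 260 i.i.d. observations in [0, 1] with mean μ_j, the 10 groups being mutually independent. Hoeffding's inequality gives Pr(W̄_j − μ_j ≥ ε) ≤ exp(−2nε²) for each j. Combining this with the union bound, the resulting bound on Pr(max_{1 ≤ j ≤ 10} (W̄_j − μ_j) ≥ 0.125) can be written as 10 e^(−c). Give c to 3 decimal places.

Union bound over the 10 events: Pr(max_{1 ≤ j ≤ 10} (W̄_j − μ_j) ≥ 0.125) ≤ 10·exp(−2nε²) = 10 exp(−2·260·0.125²).
So c = 2·260·0.125² = 8.1250.

8.125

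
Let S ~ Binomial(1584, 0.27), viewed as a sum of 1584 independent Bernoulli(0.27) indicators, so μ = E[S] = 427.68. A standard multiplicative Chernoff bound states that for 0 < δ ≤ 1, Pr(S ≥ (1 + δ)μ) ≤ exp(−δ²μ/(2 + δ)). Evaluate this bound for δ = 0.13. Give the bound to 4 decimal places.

Exponent = δ²μ/(2 + δ) = 0.13²·427.68/2.13 = 3.3933.
Bound = exp(−3.3933) = 0.03360.

0.0336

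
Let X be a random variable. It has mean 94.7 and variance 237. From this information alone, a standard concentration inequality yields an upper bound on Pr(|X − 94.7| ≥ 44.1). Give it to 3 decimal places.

0.122

Mean and variance are known, so Chebyshev's inequality applies.
Chebyshev: Pr(|X − μ| ≥ t) ≤ Var(X)/t².
Bound = 237 / 1944.81 = 0.1219.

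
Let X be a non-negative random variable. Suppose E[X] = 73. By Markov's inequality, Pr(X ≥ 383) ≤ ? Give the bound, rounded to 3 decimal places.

0.191

Markov's inequality: for a non-negative random variable, Pr(X ≥ a) ≤ E[X]/a.
Here E[X] = 73 and a = 383, so the bound is 73/383 = 0.1906.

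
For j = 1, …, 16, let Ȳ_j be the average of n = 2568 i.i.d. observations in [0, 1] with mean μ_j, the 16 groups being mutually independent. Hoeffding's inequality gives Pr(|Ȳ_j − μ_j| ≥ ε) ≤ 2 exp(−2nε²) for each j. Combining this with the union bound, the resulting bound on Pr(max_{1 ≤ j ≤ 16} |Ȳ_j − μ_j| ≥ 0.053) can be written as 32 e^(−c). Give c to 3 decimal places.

14.427

Union bound over the 16 events: Pr(max_{1 ≤ j ≤ 16} |Ȳ_j − μ_j| ≥ 0.053) ≤ 16·2·exp(−2nε²) = 32 exp(−2·2568·0.053²).
So c = 2·2568·0.053² = 14.4270.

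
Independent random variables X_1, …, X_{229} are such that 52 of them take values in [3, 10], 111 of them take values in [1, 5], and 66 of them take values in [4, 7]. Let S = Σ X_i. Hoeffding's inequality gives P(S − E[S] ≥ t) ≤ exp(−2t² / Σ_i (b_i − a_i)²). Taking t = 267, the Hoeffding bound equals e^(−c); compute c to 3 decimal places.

Σ(b_i − a_i)² = 52·7² + 111·4² + 66·3² = 4918.
c = 2t² / 4918 = 2·267² / 4918 = 28.9911.

28.991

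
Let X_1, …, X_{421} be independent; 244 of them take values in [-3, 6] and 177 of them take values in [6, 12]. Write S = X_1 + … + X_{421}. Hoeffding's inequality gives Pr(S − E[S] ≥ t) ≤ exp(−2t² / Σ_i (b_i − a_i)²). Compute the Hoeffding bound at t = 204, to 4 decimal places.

0.0414

Σ(b_i − a_i)² = 244·9² + 177·6² = 26136.
Exponent = 2·204² / 26136 = 3.18457.
Bound = exp(−3.18457) = 0.04140.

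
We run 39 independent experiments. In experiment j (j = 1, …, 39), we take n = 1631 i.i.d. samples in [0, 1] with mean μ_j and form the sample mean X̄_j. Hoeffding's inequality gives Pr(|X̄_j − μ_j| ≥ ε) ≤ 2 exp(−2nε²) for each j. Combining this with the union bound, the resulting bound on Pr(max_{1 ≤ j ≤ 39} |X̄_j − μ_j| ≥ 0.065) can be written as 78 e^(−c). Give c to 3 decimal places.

13.782

Union bound over the 39 events: Pr(max_{1 ≤ j ≤ 39} |X̄_j − μ_j| ≥ 0.065) ≤ 39·2·exp(−2nε²) = 78 exp(−2·1631·0.065²).
So c = 2·1631·0.065² = 13.7820.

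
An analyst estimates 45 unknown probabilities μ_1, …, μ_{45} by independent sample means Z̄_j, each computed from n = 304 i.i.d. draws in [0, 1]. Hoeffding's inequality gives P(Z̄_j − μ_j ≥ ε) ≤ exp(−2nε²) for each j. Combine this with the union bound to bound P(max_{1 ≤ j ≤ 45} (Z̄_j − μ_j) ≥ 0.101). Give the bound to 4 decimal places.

0.0911

Per-experiment Hoeffding bound: exp(−2·304·0.101²) = exp(−6.20221) = 0.002025.
Union bound over 45 events: 45·0.002025 = 0.09112.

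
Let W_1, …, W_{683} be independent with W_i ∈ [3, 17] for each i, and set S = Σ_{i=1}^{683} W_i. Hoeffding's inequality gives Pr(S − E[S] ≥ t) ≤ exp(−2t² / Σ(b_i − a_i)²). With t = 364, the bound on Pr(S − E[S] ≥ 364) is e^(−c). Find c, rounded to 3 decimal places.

Σ(b_i − a_i)² = 683·(14)² = 133868.
c = 2t²/133868 = 2·364²/133868 = 1.9795.

1.980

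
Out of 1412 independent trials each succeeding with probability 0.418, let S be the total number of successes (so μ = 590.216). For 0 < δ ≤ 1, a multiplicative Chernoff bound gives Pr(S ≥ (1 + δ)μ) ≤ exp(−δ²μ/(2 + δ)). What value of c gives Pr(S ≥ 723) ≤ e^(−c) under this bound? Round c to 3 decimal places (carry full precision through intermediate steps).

13.426

Write 723 = (1 + δ)μ, so δ = 723/590.216 − 1 = 0.2249753…
Then the exponent is δ²μ/(2 + δ) = (723 − μ)² / (μ·(2 + δ)) = 13.426269.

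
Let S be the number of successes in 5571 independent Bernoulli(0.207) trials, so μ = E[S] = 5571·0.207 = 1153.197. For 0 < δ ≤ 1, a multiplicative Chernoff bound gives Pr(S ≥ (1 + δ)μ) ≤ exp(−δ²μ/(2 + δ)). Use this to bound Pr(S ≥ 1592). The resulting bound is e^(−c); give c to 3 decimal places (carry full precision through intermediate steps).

Write 1592 = (1 + δ)μ, so δ = 1592/1153.197 − 1 = 0.38051…
Then the exponent is δ²μ/(2 + δ) = (1592 − μ)² / (μ·(2 + δ)) = 70.139984.

70.140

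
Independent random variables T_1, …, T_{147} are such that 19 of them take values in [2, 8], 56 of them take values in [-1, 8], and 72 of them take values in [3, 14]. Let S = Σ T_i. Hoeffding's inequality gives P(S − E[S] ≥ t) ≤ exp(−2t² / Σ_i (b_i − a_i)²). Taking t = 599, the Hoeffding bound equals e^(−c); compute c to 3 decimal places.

51.507

Σ(b_i − a_i)² = 19·6² + 56·9² + 72·11² = 13932.
c = 2t² / 13932 = 2·599² / 13932 = 51.5075.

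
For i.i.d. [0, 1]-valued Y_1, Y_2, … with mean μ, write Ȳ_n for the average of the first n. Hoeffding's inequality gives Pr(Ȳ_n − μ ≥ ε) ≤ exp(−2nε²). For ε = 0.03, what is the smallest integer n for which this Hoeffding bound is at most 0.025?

2050

Require exp(−2nε²) ≤ 0.025, i.e. 2nε² ≥ ln(1/0.025) = 3.688879.
So n ≥ 3.688879 / (2·0.03²) = 2049.377.
The smallest integer n is 2050.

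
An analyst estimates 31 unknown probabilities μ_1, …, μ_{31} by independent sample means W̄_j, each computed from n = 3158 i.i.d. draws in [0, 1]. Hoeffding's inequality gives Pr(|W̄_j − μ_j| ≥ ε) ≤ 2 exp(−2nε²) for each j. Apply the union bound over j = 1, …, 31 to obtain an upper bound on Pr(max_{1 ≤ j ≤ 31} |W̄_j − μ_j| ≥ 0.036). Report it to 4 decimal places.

Per-experiment Hoeffding bound: 2·exp(−2·3158·0.036²) = 2·exp(−8.18554) = 0.00055731.
Union bound over 31 events: 31·0.00055731 = 0.01728.

0.0173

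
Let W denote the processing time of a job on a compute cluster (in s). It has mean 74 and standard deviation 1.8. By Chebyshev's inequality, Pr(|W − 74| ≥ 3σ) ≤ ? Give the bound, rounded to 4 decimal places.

Chebyshev: Pr(|W − μ| ≥ t) ≤ Var(W)/t².
Var(W) = σ² = 1.8² = 3.24.
t = 3·1.8 = 5.4.
Bound = 3.24 / 29.16 = 0.1111.

0.1111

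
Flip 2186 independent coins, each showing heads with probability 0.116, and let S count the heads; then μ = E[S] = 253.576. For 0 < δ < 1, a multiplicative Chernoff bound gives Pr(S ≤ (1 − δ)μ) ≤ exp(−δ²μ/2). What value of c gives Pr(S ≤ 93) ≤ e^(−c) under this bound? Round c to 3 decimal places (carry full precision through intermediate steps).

Write 93 = (1 − δ)μ, so δ = 1 − 93/253.576 = 0.633246…
Then the exponent is δ²μ/2 = (μ − 93)²/(2μ) = 50.842059.

50.842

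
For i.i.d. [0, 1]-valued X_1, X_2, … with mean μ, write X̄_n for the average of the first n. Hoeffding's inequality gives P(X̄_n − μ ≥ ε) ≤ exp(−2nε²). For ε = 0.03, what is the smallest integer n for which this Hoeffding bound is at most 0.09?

Require exp(−2nε²) ≤ 0.09, i.e. 2nε² ≥ ln(1/0.09) = 2.407946.
So n ≥ 2.407946 / (2·0.03²) = 1337.748.
The smallest integer n is 1338.

1338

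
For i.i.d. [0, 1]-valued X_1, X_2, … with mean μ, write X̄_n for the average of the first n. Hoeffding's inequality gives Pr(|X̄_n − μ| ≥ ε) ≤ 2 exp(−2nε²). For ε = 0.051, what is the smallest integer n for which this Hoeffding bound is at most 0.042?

743

Require 2·exp(−2nε²) ≤ 0.042, i.e. 2nε² ≥ ln(2/0.042) = 3.863233.
So n ≥ 3.863233 / (2·0.051²) = 742.644.
The smallest integer n is 743.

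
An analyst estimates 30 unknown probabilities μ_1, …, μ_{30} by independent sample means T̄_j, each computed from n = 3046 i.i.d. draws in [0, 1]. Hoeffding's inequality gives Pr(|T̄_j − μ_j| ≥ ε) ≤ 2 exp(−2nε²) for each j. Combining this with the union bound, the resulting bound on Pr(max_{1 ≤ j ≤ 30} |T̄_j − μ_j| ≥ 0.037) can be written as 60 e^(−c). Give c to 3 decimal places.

Union bound over the 30 events: Pr(max_{1 ≤ j ≤ 30} |T̄_j − μ_j| ≥ 0.037) ≤ 30·2·exp(−2nε²) = 60 exp(−2·3046·0.037²).
So c = 2·3046·0.037² = 8.3399.

8.340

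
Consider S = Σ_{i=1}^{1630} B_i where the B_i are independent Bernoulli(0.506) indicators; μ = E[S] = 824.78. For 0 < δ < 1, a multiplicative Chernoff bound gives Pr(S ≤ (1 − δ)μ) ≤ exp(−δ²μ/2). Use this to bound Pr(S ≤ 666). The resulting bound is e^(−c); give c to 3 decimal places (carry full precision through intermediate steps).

Write 666 = (1 − δ)μ, so δ = 1 − 666/824.78 = 0.1925119…
Then the exponent is δ²μ/2 = (μ − 666)²/(2μ) = 15.283523.

15.284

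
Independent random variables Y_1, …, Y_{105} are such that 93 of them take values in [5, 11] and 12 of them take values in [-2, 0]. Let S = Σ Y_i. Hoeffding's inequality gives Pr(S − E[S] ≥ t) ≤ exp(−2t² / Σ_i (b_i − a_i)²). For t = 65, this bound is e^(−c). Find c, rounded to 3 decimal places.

Σ(b_i − a_i)² = 93·6² + 12·2² = 3396.
c = 2t² / 3396 = 2·65² / 3396 = 2.4882.

2.488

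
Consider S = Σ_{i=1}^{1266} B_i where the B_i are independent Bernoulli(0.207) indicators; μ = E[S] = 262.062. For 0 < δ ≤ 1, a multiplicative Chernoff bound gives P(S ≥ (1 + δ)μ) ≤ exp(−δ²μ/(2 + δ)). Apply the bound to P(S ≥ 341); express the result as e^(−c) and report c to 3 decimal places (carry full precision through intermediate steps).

10.333

Write 341 = (1 + δ)μ, so δ = 341/262.062 − 1 = 0.3012188…
Then the exponent is δ²μ/(2 + δ) = (341 − μ)² / (μ·(2 + δ)) = 10.332616.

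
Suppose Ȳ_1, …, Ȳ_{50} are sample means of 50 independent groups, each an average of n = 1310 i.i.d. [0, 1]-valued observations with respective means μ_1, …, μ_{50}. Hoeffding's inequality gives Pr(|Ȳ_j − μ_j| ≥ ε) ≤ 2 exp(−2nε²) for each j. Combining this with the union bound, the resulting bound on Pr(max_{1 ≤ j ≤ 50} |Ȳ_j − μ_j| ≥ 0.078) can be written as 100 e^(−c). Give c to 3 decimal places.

15.940

Union bound over the 50 events: Pr(max_{1 ≤ j ≤ 50} |Ȳ_j − μ_j| ≥ 0.078) ≤ 50·2·exp(−2nε²) = 100 exp(−2·1310·0.078²).
So c = 2·1310·0.078² = 15.9401.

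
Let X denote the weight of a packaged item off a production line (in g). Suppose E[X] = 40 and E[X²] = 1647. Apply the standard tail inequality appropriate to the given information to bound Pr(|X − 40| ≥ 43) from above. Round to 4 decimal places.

The first two moments determine the variance, so Chebyshev's inequality is the sharpest standard bound available.
Var(X) = E[X²] − (E[X])² = 1647 − 1600 = 47.
Chebyshev's inequality: Pr(|X − μ| ≥ t) ≤ Var(X)/t² = 47/1849 = 0.0254.

0.0254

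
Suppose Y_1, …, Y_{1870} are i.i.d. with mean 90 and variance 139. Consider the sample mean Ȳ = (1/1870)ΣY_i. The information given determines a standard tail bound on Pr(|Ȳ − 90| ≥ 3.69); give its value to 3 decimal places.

0.005

With mean and variance of each term known, Chebyshev's inequality bounds the deviation of the sum (or sample mean).
Var(Ȳ) = Var(Y_i)/n = 139/1870 = 0.074332.
Chebyshev: Pr(|Ȳ − 90| ≥ 3.69) ≤ Var(Ȳ)/(3.69)² = 139/(1870·3.69²) = 0.0055.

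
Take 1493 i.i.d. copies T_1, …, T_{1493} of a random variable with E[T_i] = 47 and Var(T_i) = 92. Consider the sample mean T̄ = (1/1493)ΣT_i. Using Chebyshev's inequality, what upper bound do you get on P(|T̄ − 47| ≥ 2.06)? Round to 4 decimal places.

Var(T̄) = Var(T_i)/n = 92/1493 = 0.061621.
Chebyshev: P(|T̄ − 47| ≥ 2.06) ≤ Var(T̄)/(2.06)² = 92/(1493·2.06²) = 0.0145.

0.0145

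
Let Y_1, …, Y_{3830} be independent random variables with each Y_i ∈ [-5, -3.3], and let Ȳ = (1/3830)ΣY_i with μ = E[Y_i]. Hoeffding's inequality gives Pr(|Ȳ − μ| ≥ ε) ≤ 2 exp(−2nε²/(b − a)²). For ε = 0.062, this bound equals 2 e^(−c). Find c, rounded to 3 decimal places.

10.189

c = 2nε²/(b − a)² = 2·3830·0.062² / 1.7² = 10.1886.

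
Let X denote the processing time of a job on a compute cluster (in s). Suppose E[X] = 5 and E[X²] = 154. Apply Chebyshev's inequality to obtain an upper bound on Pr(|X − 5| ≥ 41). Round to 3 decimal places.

0.077

Var(X) = E[X²] − (E[X])² = 154 − 25 = 129.
Chebyshev's inequality: Pr(|X − μ| ≥ t) ≤ Var(X)/t² = 129/1681 = 0.0767.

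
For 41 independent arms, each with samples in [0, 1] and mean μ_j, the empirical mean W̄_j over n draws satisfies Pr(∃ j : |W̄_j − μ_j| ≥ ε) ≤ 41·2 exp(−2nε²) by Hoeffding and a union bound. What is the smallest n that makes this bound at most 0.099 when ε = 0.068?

Need 2·41·exp(−2nε²) ≤ 0.099, i.e. exp(−2nε²) ≤ 0.099/82.
So 2nε² ≥ ln(82/0.099) = 6.719355.
Hence n ≥ 6.719355/(2·0.068²) = 726.574.
The smallest integer n is 727.

727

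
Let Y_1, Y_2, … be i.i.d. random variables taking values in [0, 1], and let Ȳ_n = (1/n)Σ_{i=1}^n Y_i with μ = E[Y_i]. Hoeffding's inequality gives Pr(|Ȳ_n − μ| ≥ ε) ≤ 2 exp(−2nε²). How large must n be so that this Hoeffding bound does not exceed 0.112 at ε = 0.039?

948

Require 2·exp(−2nε²) ≤ 0.112, i.e. 2nε² ≥ ln(2/0.112) = 2.882404.
So n ≥ 2.882404 / (2·0.039²) = 947.536.
The smallest integer n is 948.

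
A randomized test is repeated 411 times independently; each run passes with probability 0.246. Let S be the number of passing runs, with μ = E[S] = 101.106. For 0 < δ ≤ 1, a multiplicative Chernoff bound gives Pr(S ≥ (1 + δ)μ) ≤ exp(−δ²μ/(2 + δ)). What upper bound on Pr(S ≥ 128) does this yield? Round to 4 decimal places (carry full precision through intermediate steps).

Write 128 = (1 + δ)μ, so δ = 128/101.106 − 1 = 0.2659981…
Then the exponent is δ²μ/(2 + δ) = (128 − μ)² / (μ·(2 + δ)) = 3.156998.
Bound = exp(−3.156998) = 0.04255.

0.0426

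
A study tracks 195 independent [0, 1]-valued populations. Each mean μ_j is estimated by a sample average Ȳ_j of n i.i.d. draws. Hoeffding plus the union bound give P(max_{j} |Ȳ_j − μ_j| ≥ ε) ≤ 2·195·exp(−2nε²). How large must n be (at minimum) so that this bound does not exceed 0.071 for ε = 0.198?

Need 2·195·exp(−2nε²) ≤ 0.071, i.e. exp(−2nε²) ≤ 0.071/390.
So 2nε² ≥ ln(390/0.071) = 8.611222.
Hence n ≥ 8.611222/(2·0.198²) = 109.826.
The smallest integer n is 110.

110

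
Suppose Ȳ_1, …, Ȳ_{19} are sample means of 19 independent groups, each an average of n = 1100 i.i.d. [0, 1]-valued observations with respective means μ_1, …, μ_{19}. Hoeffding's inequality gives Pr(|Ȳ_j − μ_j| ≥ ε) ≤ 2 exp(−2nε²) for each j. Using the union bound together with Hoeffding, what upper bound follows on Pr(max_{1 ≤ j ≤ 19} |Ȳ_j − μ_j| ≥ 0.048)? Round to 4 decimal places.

Per-experiment Hoeffding bound: 2·exp(−2·1100·0.048²) = 2·exp(−5.06880) = 0.01258.
Union bound over 19 events: 19·0.01258 = 0.23902.

0.2390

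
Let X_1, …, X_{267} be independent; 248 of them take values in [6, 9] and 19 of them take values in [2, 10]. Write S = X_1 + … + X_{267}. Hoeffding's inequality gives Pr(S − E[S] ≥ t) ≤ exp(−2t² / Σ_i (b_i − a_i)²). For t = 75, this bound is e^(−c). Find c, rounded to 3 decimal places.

3.263

Σ(b_i − a_i)² = 248·3² + 19·8² = 3448.
c = 2t² / 3448 = 2·75² / 3448 = 3.2628.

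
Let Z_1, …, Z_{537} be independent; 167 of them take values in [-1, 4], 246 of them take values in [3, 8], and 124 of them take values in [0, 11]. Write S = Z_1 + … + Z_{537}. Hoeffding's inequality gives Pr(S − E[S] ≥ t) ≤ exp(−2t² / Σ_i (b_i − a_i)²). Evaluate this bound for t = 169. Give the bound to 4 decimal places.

Σ(b_i − a_i)² = 167·5² + 246·5² + 124·11² = 25329.
Exponent = 2·169² / 25329 = 2.25520.
Bound = exp(−2.25520) = 0.10485.

0.1049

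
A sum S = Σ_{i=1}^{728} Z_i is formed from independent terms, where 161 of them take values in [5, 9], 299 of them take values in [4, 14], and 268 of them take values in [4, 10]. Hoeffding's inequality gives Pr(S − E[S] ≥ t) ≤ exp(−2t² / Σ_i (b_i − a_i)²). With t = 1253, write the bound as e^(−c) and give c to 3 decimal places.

74.542

Σ(b_i − a_i)² = 161·4² + 299·10² + 268·6² = 42124.
c = 2t² / 42124 = 2·1253² / 42124 = 74.5423.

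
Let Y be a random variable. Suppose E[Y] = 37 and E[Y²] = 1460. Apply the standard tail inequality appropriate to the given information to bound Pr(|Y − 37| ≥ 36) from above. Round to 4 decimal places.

The first two moments determine the variance, so Chebyshev's inequality is the sharpest standard bound available.
Var(Y) = E[Y²] − (E[Y])² = 1460 − 1369 = 91.
Chebyshev's inequality: Pr(|Y − μ| ≥ t) ≤ Var(Y)/t² = 91/1296 = 0.0702.

0.0702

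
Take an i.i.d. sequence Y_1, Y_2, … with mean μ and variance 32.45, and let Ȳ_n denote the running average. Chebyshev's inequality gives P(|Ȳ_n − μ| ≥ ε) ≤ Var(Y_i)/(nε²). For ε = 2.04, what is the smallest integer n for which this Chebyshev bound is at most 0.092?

85

Require 32.45/(n·2.04²) ≤ 0.092, i.e. n ≥ 32.45/(0.092·2.04²) = 84.755.
The smallest integer n is 85.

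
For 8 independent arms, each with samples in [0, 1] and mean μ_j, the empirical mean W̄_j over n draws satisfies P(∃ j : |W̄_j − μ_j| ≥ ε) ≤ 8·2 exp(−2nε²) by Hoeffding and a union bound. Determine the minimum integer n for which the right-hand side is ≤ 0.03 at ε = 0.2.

Need 2·8·exp(−2nε²) ≤ 0.03, i.e. exp(−2nε²) ≤ 0.03/16.
So 2nε² ≥ ln(16/0.03) = 6.279147.
Hence n ≥ 6.279147/(2·0.2²) = 78.489.
The smallest integer n is 79.

79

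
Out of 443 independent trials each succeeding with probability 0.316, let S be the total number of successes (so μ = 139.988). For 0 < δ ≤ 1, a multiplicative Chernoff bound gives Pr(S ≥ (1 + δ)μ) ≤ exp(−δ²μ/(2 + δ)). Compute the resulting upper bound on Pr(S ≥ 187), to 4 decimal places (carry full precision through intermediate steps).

0.0012

Write 187 = (1 + δ)μ, so δ = 187/139.988 − 1 = 0.3358288…
Then the exponent is δ²μ/(2 + δ) = (187 − μ)² / (μ·(2 + δ)) = 6.759050.
Bound = exp(−6.759050) = 0.00116.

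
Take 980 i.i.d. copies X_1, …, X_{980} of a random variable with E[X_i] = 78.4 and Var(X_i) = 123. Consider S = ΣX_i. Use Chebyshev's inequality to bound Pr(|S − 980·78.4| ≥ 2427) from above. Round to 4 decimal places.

Var(S) = n·Var(X_i) = 980·123 = 120540.
Chebyshev: Pr(|S − 980·78.4| ≥ 2427) ≤ Var(S)/2427² = 120540/5890329 = 0.0205.

0.0205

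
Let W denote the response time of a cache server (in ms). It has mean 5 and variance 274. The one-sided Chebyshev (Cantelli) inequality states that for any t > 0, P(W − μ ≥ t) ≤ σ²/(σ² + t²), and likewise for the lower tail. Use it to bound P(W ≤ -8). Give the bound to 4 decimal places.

0.6185

Here σ² = 274 and t = 13, so σ² + t² = 443.
Cantelli's bound: 274/443 = 0.6185.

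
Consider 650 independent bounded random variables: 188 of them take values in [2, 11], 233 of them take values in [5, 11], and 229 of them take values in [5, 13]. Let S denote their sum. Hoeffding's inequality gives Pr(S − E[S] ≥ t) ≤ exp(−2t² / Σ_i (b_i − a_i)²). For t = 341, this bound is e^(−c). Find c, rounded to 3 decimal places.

Σ(b_i − a_i)² = 188·9² + 233·6² + 229·8² = 38272.
c = 2t² / 38272 = 2·341² / 38272 = 6.0766.

6.077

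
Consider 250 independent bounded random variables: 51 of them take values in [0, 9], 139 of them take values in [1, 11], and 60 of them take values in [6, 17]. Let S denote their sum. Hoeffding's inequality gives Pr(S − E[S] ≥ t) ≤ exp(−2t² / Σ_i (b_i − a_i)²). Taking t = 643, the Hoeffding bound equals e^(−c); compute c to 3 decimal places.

32.695

Σ(b_i − a_i)² = 51·9² + 139·10² + 60·11² = 25291.
c = 2t² / 25291 = 2·643² / 25291 = 32.6953.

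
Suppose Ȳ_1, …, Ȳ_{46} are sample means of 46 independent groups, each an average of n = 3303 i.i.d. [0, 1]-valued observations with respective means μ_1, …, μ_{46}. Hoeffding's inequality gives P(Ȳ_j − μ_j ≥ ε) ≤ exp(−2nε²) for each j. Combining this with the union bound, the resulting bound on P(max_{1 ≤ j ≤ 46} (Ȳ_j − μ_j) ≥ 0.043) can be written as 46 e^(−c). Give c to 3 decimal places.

12.214

Union bound over the 46 events: P(max_{1 ≤ j ≤ 46} (Ȳ_j − μ_j) ≥ 0.043) ≤ 46·exp(−2nε²) = 46 exp(−2·3303·0.043²).
So c = 2·3303·0.043² = 12.2145.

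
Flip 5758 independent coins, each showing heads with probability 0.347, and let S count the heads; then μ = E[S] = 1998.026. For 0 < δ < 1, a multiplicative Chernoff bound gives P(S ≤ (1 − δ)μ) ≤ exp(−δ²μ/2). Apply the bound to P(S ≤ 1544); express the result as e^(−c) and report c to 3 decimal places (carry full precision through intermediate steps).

51.586

Write 1544 = (1 − δ)μ, so δ = 1 − 1544/1998.026 = 0.2272373…
Then the exponent is δ²μ/2 = (μ − 1544)²/(2μ) = 51.585817.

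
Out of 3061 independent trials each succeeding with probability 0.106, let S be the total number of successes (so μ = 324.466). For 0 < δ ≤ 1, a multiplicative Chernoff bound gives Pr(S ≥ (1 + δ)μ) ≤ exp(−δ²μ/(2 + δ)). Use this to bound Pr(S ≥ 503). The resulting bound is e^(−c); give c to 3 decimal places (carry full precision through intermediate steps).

38.520

Write 503 = (1 + δ)μ, so δ = 503/324.466 − 1 = 0.5502395…
Then the exponent is δ²μ/(2 + δ) = (503 − μ)² / (μ·(2 + δ)) = 38.520482.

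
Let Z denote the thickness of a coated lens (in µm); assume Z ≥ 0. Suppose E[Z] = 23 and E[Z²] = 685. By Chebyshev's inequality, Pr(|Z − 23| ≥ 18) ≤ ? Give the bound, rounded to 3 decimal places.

Var(Z) = E[Z²] − (E[Z])² = 685 − 529 = 156.
Chebyshev's inequality: Pr(|Z − μ| ≥ t) ≤ Var(Z)/t² = 156/324 = 0.4815.

0.481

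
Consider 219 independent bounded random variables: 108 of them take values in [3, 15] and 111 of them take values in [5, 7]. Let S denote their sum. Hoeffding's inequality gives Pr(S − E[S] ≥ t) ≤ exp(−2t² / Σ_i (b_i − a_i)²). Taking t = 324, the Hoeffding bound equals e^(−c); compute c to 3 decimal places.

Σ(b_i − a_i)² = 108·12² + 111·2² = 15996.
c = 2t² / 15996 = 2·324² / 15996 = 13.1253.

13.125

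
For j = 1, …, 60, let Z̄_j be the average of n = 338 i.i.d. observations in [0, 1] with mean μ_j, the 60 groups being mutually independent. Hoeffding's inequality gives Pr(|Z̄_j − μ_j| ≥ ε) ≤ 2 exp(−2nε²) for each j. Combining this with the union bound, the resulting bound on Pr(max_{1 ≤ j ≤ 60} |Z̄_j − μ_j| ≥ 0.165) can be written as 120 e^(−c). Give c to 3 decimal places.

18.404

Union bound over the 60 events: Pr(max_{1 ≤ j ≤ 60} |Z̄_j − μ_j| ≥ 0.165) ≤ 60·2·exp(−2nε²) = 120 exp(−2·338·0.165²).
So c = 2·338·0.165² = 18.4041.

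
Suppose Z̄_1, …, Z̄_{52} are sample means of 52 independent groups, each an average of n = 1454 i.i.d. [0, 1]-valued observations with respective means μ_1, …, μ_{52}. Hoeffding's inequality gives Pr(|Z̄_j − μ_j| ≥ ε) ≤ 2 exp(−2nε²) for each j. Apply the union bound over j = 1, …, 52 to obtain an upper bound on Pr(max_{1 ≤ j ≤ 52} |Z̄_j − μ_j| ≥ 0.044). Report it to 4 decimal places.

0.3733

Per-experiment Hoeffding bound: 2·exp(−2·1454·0.044²) = 2·exp(−5.62989) = 0.007178.
Union bound over 52 events: 52·0.007178 = 0.37325.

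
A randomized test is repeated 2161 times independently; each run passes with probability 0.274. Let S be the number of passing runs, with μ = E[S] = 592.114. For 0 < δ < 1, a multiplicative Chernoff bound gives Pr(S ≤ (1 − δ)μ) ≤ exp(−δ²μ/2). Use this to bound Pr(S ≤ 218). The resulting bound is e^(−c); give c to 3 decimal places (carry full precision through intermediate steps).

118.188

Write 218 = (1 − δ)μ, so δ = 1 − 218/592.114 = 0.6318277…
Then the exponent is δ²μ/2 = (μ − 218)²/(2μ) = 118.187786.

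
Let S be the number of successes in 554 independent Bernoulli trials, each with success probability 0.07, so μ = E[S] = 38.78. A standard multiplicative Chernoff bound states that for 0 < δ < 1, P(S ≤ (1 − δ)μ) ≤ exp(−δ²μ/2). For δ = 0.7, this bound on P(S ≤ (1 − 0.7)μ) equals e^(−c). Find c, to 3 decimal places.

9.501

c = δ²μ/2 = 0.7²·38.78/2 = 9.5011.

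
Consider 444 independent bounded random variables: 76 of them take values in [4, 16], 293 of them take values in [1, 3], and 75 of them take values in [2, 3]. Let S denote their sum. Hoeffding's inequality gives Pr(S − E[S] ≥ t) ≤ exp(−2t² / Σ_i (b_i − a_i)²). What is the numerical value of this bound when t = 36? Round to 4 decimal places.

Σ(b_i − a_i)² = 76·12² + 293·2² + 75·1² = 12191.
Exponent = 2·36² / 12191 = 0.21262.
Bound = exp(−0.21262) = 0.80847.

0.8085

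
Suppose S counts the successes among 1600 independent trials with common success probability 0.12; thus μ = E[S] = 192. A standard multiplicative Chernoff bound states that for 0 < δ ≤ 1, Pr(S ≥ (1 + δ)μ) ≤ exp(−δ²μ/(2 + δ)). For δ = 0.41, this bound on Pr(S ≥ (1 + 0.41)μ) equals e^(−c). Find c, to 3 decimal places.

c = δ²μ/(2 + δ) = 0.41²·192/(2 + 0.41) = 13.3922.

13.392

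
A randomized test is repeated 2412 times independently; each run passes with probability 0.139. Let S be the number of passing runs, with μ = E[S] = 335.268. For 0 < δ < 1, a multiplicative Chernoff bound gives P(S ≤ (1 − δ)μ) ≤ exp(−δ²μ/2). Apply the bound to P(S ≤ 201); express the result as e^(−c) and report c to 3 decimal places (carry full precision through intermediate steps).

26.886

Write 201 = (1 − δ)μ, so δ = 1 − 201/335.268 = 0.4004796…
Then the exponent is δ²μ/2 = (μ − 201)²/(2μ) = 26.885799.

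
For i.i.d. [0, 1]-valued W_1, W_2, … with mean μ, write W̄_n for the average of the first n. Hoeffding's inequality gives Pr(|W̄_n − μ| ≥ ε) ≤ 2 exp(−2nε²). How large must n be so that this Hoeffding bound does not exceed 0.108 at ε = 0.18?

46

Require 2·exp(−2nε²) ≤ 0.108, i.e. 2nε² ≥ ln(2/0.108) = 2.918771.
So n ≥ 2.918771 / (2·0.18²) = 45.043.
The smallest integer n is 46.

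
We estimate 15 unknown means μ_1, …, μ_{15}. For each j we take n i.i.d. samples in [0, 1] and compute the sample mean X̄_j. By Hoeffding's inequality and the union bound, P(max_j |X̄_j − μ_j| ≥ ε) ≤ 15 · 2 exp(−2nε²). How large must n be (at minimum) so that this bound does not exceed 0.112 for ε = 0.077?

Need 2·15·exp(−2nε²) ≤ 0.112, i.e. exp(−2nε²) ≤ 0.112/30.
So 2nε² ≥ ln(30/0.112) = 5.590454.
Hence n ≥ 5.590454/(2·0.077²) = 471.450.
The smallest integer n is 472.

472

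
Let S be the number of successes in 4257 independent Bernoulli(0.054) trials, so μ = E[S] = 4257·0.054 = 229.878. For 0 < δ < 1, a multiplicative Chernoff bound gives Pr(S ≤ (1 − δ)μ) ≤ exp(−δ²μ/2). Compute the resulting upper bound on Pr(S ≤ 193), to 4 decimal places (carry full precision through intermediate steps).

Write 193 = (1 − δ)μ, so δ = 1 − 193/229.878 = 0.1604242…
Then the exponent is δ²μ/2 = (μ − 193)²/(2μ) = 2.958062.
Bound = exp(−2.958062) = 0.05192.

0.0519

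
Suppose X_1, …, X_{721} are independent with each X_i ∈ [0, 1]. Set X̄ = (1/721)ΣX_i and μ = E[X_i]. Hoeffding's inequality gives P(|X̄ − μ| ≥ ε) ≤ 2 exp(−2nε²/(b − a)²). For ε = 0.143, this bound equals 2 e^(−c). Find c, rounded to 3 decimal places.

c = 2nε²/(b − a)² = 2·721·0.143² / 1² = 29.4875.

29.487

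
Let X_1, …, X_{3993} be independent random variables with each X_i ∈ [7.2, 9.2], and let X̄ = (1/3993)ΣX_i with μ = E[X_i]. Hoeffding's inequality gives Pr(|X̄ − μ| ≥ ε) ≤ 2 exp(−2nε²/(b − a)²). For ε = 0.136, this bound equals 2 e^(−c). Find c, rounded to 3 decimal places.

36.927

c = 2nε²/(b − a)² = 2·3993·0.136² / 2² = 36.9273.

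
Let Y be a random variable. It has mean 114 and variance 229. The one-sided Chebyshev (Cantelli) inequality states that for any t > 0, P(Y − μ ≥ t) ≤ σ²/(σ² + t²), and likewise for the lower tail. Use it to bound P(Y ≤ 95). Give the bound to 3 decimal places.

Here σ² = 229 and t = 19, so σ² + t² = 590.
Cantelli's bound: 229/590 = 0.3881.

0.388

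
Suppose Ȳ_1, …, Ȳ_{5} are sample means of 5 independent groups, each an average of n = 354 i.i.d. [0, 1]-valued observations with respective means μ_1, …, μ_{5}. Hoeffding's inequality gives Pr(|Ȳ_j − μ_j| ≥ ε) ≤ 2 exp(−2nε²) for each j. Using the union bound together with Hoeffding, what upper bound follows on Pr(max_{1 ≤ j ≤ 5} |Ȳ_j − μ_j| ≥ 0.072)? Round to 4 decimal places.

0.2547

Per-experiment Hoeffding bound: 2·exp(−2·354·0.072²) = 2·exp(−3.67027) = 0.050939.
Union bound over 5 events: 5·0.050939 = 0.25470.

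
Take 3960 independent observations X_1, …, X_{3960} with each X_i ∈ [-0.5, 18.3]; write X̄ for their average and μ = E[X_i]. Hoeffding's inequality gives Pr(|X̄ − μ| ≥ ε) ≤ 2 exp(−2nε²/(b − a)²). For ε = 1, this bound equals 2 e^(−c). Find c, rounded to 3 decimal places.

22.408

c = 2nε²/(b − a)² = 2·3960·1² / 18.8² = 22.4083.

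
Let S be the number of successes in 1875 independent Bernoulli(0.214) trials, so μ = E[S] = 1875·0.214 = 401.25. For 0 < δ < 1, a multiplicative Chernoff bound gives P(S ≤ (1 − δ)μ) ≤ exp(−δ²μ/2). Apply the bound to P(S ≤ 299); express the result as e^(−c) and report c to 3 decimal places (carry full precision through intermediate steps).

13.028

Write 299 = (1 − δ)μ, so δ = 1 − 299/401.25 = 0.2548287…
Then the exponent is δ²μ/2 = (μ − 299)²/(2μ) = 13.028115.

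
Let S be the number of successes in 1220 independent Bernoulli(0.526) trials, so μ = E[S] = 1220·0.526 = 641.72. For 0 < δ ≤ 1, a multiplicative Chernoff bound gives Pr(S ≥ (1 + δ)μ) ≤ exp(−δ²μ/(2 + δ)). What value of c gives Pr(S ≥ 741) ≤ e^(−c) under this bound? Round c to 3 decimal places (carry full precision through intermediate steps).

7.128

Write 741 = (1 + δ)μ, so δ = 741/641.72 − 1 = 0.1547092…
Then the exponent is δ²μ/(2 + δ) = (741 − μ)² / (μ·(2 + δ)) = 7.128355.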